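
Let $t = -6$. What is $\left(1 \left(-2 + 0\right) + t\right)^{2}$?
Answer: $64$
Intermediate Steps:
$\left(1 \left(-2 + 0\right) + t\right)^{2} = \left(1 \left(-2 + 0\right) - 6\right)^{2} = \left(1 \left(-2\right) - 6\right)^{2} = \left(-2 - 6\right)^{2} = \left(-8\right)^{2} = 64$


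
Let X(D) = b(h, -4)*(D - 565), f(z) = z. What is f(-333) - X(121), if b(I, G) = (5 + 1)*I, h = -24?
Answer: -64269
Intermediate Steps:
b(I, G) = 6*I
X(D) = 81360 - 144*D (X(D) = (6*(-24))*(D - 565) = -144*(-565 + D) = 81360 - 144*D)
f(-333) - X(121) = -333 - (81360 - 144*121) = -333 - (81360 - 17424) = -333 - 1*63936 = -333 - 63936 = -64269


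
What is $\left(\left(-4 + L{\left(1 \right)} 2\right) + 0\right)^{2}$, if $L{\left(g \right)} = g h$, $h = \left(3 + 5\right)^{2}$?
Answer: $15376$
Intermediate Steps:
$h = 64$ ($h = 8^{2} = 64$)
$L{\left(g \right)} = 64 g$ ($L{\left(g \right)} = g 64 = 64 g$)
$\left(\left(-4 + L{\left(1 \right)} 2\right) + 0\right)^{2} = \left(\left(-4 + 64 \cdot 1 \cdot 2\right) + 0\right)^{2} = \left(\left(-4 + 64 \cdot 2\right) + 0\right)^{2} = \left(\left(-4 + 128\right) + 0\right)^{2} = \left(124 + 0\right)^{2} = 124^{2} = 15376$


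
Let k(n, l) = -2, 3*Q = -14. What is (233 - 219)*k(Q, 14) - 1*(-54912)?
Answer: 54884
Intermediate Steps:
Q = -14/3 (Q = (⅓)*(-14) = -14/3 ≈ -4.6667)
(233 - 219)*k(Q, 14) - 1*(-54912) = (233 - 219)*(-2) - 1*(-54912) = 14*(-2) + 54912 = -28 + 54912 = 54884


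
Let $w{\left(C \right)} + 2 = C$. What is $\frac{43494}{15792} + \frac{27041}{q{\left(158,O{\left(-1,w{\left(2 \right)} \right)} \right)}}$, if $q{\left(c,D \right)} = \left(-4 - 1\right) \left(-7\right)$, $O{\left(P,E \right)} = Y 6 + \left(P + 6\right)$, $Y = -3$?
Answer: $\frac{10203661}{13160} \approx 775.35$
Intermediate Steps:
$w{\left(C \right)} = -2 + C$
$O{\left(P,E \right)} = -12 + P$ ($O{\left(P,E \right)} = \left(-3\right) 6 + \left(P + 6\right) = -18 + \left(6 + P\right) = -12 + P$)
$q{\left(c,D \right)} = 35$ ($q{\left(c,D \right)} = \left(-5\right) \left(-7\right) = 35$)
$\frac{43494}{15792} + \frac{27041}{q{\left(158,O{\left(-1,w{\left(2 \right)} \right)} \right)}} = \frac{43494}{15792} + \frac{27041}{35} = 43494 \cdot \frac{1}{15792} + 27041 \cdot \frac{1}{35} = \frac{7249}{2632} + \frac{3863}{5} = \frac{10203661}{13160}$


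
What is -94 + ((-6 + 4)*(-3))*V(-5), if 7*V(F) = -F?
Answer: -628/7 ≈ -89.714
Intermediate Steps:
V(F) = -F/7 (V(F) = (-F)/7 = -F/7)
-94 + ((-6 + 4)*(-3))*V(-5) = -94 + ((-6 + 4)*(-3))*(-⅐*(-5)) = -94 - 2*(-3)*(5/7) = -94 + 6*(5/7) = -94 + 30/7 = -628/7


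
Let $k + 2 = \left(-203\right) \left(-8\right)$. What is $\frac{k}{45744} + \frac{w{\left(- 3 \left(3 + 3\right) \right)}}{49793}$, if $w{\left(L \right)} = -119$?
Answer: $\frac{2215315}{66992088} \approx 0.033068$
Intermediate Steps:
$k = 1622$ ($k = -2 - -1624 = -2 + 1624 = 1622$)
$\frac{k}{45744} + \frac{w{\left(- 3 \left(3 + 3\right) \right)}}{49793} = \frac{1622}{45744} - \frac{119}{49793} = 1622 \cdot \frac{1}{45744} - \frac{7}{2929} = \frac{811}{22872} - \frac{7}{2929} = \frac{2215315}{66992088}$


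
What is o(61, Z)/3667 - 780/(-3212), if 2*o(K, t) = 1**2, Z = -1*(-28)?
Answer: 1430933/5889202 ≈ 0.24298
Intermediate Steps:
Z = 28
o(K, t) = 1/2 (o(K, t) = (1/2)*1**2 = (1/2)*1 = 1/2)
o(61, Z)/3667 - 780/(-3212) = (1/2)/3667 - 780/(-3212) = (1/2)*(1/3667) - 780*(-1/3212) = 1/7334 + 195/803 = 1430933/5889202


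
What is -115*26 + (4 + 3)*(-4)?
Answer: -3018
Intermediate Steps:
-115*26 + (4 + 3)*(-4) = -2990 + 7*(-4) = -2990 - 28 = -3018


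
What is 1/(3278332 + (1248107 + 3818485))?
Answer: 1/8344924 ≈ 1.1983e-7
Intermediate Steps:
1/(3278332 + (1248107 + 3818485)) = 1/(3278332 + 5066592) = 1/8344924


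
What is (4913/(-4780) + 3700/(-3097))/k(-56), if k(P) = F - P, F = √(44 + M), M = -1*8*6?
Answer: -230310927/5810436550 + 32901561*I/23241746200 ≈ -0.039637 + 0.0014156*I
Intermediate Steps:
M = -48 (M = -8*6 = -48)
F = 2*I (F = √(44 - 48) = √(-4) = 2*I ≈ 2.0*I)
k(P) = -P + 2*I (k(P) = 2*I - P = -P + 2*I)
(4913/(-4780) + 3700/(-3097))/k(-56) = (4913/(-4780) + 3700/(-3097))/(-1*(-56) + 2*I) = (4913*(-1/4780) + 3700*(-1/3097))/(56 + 2*I) = (-4913/4780 - 3700/3097)*((56 - 2*I)/3140) = -32901561*(56 - 2*I)/46483492400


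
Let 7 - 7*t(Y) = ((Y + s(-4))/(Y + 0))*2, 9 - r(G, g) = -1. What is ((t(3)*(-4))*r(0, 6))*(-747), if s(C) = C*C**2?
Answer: 1424280/7 ≈ 2.0347e+5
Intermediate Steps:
r(G, g) = 10 (r(G, g) = 9 - 1*(-1) = 9 + 1 = 10)
s(C) = C**3
t(Y) = 1 - 2*(-64 + Y)/(7*Y) (t(Y) = 1 - (Y + (-4)**3)/(Y + 0)*2/7 = 1 - (Y - 64)/Y*2/7 = 1 - (-64 + Y)/Y*2/7 = 1 - 2*(-64 + Y)/(7*Y))
((t(3)*(-4))*r(0, 6))*(-747) = ((((1/7)*(128 + 5*3)/3)*(-4))*10)*(-747) = ((((1/7)*(1/3)*(128 + 15))*(-4))*10)*(-747) = ((((1/7)*(1/3)*143)*(-4))*10)*(-747) = (((143/21)*(-4))*10)*(-747) = -572/21*10*(-747) = -5720/21*(-747) = 1424280/7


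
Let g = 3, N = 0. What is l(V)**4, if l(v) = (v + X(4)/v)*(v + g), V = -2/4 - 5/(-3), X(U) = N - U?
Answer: 31816650390625/4032758016 ≈ 7889.5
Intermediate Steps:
X(U) = -U (X(U) = 0 - U = -U)
V = 7/6 (V = -2*1/4 - 5*(-1/3) = -1/2 + 5/3 = 7/6 ≈ 1.1667)
l(v) = (3 + v)*(v - 4/v) (l(v) = (v + (-1*4)/v)*(v + 3) = (v - 4/v)*(3 + v) = (3 + v)*(v - 4/v))
l(V)**4 = (-4 + (7/6)**2 - 12/7/6 + 3*(7/6))**4 = (-4 + 49/36 - 12*6/7 + 7/2)**4 = (-4 + 49/36 - 72/7 + 7/2)**4 = (-2375/252)**4 = 31816650390625/4032758016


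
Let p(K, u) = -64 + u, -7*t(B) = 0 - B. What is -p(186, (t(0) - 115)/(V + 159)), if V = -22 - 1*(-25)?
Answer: 10483/162 ≈ 64.710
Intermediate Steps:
t(B) = B/7 (t(B) = -(0 - B)/7 = -(-1)*B/7 = B/7)
V = 3 (V = -22 + 25 = 3)
-p(186, (t(0) - 115)/(V + 159)) = -(-64 + ((⅐)*0 - 115)/(3 + 159)) = -(-64 + (0 - 115)/162) = -(-64 - 115*1/162) = -(-64 - 115/162) = -1*(-10483/162) = 10483/162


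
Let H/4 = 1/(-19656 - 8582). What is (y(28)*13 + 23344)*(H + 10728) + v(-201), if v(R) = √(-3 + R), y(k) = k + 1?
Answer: 3592987372230/14119 + 2*I*√51 ≈ 2.5448e+8 + 14.283*I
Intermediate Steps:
y(k) = 1 + k
H = -2/14119 (H = 4/(-19656 - 8582) = 4/(-28238) = 4*(-1/28238) = -2/14119 ≈ -0.00014165)
(y(28)*13 + 23344)*(H + 10728) + v(-201) = ((1 + 28)*13 + 23344)*(-2/14119 + 10728) + √(-3 - 201) = (29*13 + 23344)*(151468630/14119) + √(-204) = (377 + 23344)*(151468630/14119) + 2*I*√51 = 23721*(151468630/14119) + 2*I*√51 = 3592987372230/14119 + 2*I*√51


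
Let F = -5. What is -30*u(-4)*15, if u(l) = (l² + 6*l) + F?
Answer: 5850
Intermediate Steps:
u(l) = -5 + l² + 6*l (u(l) = (l² + 6*l) - 5 = -5 + l² + 6*l)
-30*u(-4)*15 = -30*(-5 + (-4)² + 6*(-4))*15 = -30*(-5 + 16 - 24)*15 = -30*(-13)*15 = 390*15 = 5850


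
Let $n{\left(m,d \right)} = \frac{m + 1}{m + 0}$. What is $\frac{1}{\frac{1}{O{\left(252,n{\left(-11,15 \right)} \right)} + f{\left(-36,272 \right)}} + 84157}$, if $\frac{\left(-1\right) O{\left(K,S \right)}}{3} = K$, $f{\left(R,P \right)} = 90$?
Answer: $\frac{666}{56048561} \approx 1.1883 \cdot 10^{-5}$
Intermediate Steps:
$n{\left(m,d \right)} = \frac{1 + m}{m}$
$O{\left(K,S \right)} = - 3 K$
$\frac{1}{\frac{1}{O{\left(252,n{\left(-11,15 \right)} \right)} + f{\left(-36,272 \right)}} + 84157} = \frac{1}{\frac{1}{\left(-3\right) 252 + 90} + 84157} = \frac{1}{\frac{1}{-756 + 90} + 84157} = \frac{1}{\frac{1}{-666} + 84157} = \frac{1}{- \frac{1}{666} + 84157} = \frac{1}{\frac{56048561}{666}} = \frac{666}{56048561}$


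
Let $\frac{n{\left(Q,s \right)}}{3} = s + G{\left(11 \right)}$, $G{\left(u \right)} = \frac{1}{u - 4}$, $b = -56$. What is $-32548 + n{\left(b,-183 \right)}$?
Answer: $- \frac{231676}{7} \approx -33097.0$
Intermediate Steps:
$G{\left(u \right)} = \frac{1}{-4 + u}$
$n{\left(Q,s \right)} = \frac{3}{7} + 3 s$ ($n{\left(Q,s \right)} = 3 \left(s + \frac{1}{-4 + 11}\right) = 3 \left(s + \frac{1}{7}\right) = 3 \left(\frac{1}{7} + s\right) = \frac{3}{7} + 3 s$)
$-32548 + n{\left(b,-183 \right)} = -32548 + \left(\frac{3}{7} + 3 \left(-183\right)\right) = -32548 + \left(\frac{3}{7} - 549\right) = -32548 - \frac{3840}{7} = - \frac{231676}{7}$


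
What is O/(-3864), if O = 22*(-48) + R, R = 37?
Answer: 1019/3864 ≈ 0.26372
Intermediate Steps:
O = -1019 (O = 22*(-48) + 37 = -1056 + 37 = -1019)
O/(-3864) = -1019/(-3864) = -1019*(-1/3864) = 1019/3864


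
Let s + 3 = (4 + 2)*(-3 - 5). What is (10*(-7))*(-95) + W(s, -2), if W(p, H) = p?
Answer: 6599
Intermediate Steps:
s = -51 (s = -3 + (4 + 2)*(-3 - 5) = -3 + 6*(-8) = -3 - 48 = -51)
(10*(-7))*(-95) + W(s, -2) = (10*(-7))*(-95) - 51 = -70*(-95) - 51 = 6650 - 51 = 6599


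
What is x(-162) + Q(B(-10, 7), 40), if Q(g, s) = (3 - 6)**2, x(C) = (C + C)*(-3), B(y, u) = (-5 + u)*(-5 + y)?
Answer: 981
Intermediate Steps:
x(C) = -6*C (x(C) = (2*C)*(-3) = -6*C)
Q(g, s) = 9 (Q(g, s) = (-3)**2 = 9)
x(-162) + Q(B(-10, 7), 40) = -6*(-162) + 9 = 972 + 9 = 981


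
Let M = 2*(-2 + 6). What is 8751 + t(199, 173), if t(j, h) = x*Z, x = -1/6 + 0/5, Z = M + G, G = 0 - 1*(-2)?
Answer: 26248/3 ≈ 8749.3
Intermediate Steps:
G = 2 (G = 0 + 2 = 2)
M = 8 (M = 2*4 = 8)
Z = 10 (Z = 8 + 2 = 10)
x = -⅙ (x = -1*⅙ + 0*(⅕) = -⅙ + 0 = -⅙ ≈ -0.16667)
t(j, h) = -5/3 (t(j, h) = -⅙*10 = -5/3)
8751 + t(199, 173) = 8751 - 5/3 = 26248/3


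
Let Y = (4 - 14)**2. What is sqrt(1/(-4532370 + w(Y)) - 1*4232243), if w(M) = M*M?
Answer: 7*I*sqrt(1766471757532992430)/4522370 ≈ 2057.2*I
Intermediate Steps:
Y = 100 (Y = (-10)**2 = 100)
w(M) = M**2
sqrt(1/(-4532370 + w(Y)) - 1*4232243) = sqrt(1/(-4532370 + 100**2) - 1*4232243) = sqrt(1/(-4532370 + 10000) - 4232243) = sqrt(1/(-4522370) - 4232243) = sqrt(-1/4522370 - 4232243) = sqrt(-19139768775911/4522370) = 7*I*sqrt(1766471757532992430)/4522370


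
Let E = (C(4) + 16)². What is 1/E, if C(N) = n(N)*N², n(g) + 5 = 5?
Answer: 1/256 ≈ 0.0039063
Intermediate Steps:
n(g) = 0 (n(g) = -5 + 5 = 0)
C(N) = 0 (C(N) = 0*N² = 0)
E = 256 (E = (0 + 16)² = 16² = 256)
1/E = 1/256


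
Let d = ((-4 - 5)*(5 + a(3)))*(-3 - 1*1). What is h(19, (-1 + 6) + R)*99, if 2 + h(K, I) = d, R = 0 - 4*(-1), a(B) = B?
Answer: 28314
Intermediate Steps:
R = 4 (R = 0 + 4 = 4)
d = 288 (d = ((-4 - 5)*(5 + 3))*(-3 - 1*1) = (-9*8)*(-3 - 1) = -72*(-4) = 288)
h(K, I) = 286 (h(K, I) = -2 + 288 = 286)
h(19, (-1 + 6) + R)*99 = 286*99 = 28314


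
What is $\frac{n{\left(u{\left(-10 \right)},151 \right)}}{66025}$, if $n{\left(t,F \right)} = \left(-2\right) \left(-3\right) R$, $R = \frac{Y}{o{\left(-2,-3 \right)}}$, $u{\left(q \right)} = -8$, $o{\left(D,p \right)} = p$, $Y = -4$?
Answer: $\frac{8}{66025} \approx 0.00012117$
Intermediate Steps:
$R = \frac{4}{3}$ ($R = - \frac{4}{-3} = \left(-4\right) \left(- \frac{1}{3}\right) = \frac{4}{3} \approx 1.3333$)
$n{\left(t,F \right)} = 8$ ($n{\left(t,F \right)} = \left(-2\right) \left(-3\right) \frac{4}{3} = 6 \cdot \frac{4}{3} = 8$)
$\frac{n{\left(u{\left(-10 \right)},151 \right)}}{66025} = \frac{8}{66025}$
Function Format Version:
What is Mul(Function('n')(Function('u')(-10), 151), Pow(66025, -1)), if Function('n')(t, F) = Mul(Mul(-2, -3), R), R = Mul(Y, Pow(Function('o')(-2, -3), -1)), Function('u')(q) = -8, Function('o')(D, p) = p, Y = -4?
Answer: Rational(8, 66025) ≈ 0.00012117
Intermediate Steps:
R = Rational(4, 3) (R = Mul(-4, Pow(-3, -1)) = Mul(-4, Rational(-1, 3)) = Rational(4, 3) ≈ 1.3333)
Function('n')(t, F) = 8 (Function('n')(t, F) = Mul(Mul(-2, -3), Rational(4, 3)) = Mul(6, Rational(4, 3)) = 8)
Mul(Function('n')(Function('u')(-10), 151), Pow(66025, -1)) = Mul(8, Pow(66025, -1)) = Mul(8, Rational(1, 66025)) = Rational(8, 66025)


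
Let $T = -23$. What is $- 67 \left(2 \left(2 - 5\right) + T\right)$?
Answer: $1943$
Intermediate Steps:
$- 67 \left(2 \left(2 - 5\right) + T\right) = - 67 \left(2 \left(2 - 5\right) - 23\right) = - 67 \left(2 \left(-3\right) - 23\right) = - 67 \left(-6 - 23\right) = \left(-67\right) \left(-29\right) = 1943$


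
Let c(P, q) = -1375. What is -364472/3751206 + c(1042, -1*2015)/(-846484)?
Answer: -151680904099/1587667929852 ≈ -0.095537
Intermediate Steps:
-364472/3751206 + c(1042, -1*2015)/(-846484) = -364472/3751206 - 1375/(-846484) = -364472*1/3751206 - 1375*(-1/846484) = -182236/1875603 + 1375/846484 = -151680904099/1587667929852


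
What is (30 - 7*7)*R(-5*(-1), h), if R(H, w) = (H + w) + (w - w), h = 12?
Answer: -323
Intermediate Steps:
R(H, w) = H + w (R(H, w) = (H + w) + 0 = H + w)
(30 - 7*7)*R(-5*(-1), h) = (30 - 7*7)*(-5*(-1) + 12) = (30 - 49)*(5 + 12) = -19*17 = -323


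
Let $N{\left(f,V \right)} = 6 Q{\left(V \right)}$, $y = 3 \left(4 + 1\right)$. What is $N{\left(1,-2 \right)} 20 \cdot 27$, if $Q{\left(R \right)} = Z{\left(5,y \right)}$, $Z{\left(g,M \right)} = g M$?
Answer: $243000$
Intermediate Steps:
$y = 15$ ($y = 3 \cdot 5 = 15$)
$Z{\left(g,M \right)} = M g$
$Q{\left(R \right)} = 75$ ($Q{\left(R \right)} = 15 \cdot 5 = 75$)
$N{\left(f,V \right)} = 450$ ($N{\left(f,V \right)} = 6 \cdot 75 = 450$)
$N{\left(1,-2 \right)} 20 \cdot 27 = 450 \cdot 20 \cdot 27 = 9000 \cdot 27 = 243000$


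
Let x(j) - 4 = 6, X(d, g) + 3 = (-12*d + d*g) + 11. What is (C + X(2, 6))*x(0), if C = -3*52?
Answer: -1600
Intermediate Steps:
X(d, g) = 8 - 12*d + d*g (X(d, g) = -3 + ((-12*d + d*g) + 11) = -3 + (11 - 12*d + d*g) = 8 - 12*d + d*g)
x(j) = 10 (x(j) = 4 + 6 = 10)
C = -156
(C + X(2, 6))*x(0) = (-156 + (8 - 12*2 + 2*6))*10 = (-156 + (8 - 24 + 12))*10 = (-156 - 4)*10 = -160*10 = -1600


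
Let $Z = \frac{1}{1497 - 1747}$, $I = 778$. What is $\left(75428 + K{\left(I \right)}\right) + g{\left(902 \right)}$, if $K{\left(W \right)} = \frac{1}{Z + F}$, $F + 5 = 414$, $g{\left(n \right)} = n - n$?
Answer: $\frac{7712437822}{102249} \approx 75428.0$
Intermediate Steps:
$g{\left(n \right)} = 0$
$Z = - \frac{1}{250}$ ($Z = \frac{1}{-250} = - \frac{1}{250} \approx -0.004$)
$F = 409$ ($F = -5 + 414 = 409$)
$K{\left(W \right)} = \frac{250}{102249}$ ($K{\left(W \right)} = \frac{1}{- \frac{1}{250} + 409} = \frac{1}{\frac{102249}{250}} = \frac{250}{102249}$)
$\left(75428 + K{\left(I \right)}\right) + g{\left(902 \right)} = \left(75428 + \frac{250}{102249}\right) + 0 = \frac{7712437822}{102249} + 0 = \frac{7712437822}{102249}$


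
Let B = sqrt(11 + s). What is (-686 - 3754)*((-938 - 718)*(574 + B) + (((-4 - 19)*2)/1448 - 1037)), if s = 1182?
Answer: 764728580370/181 + 7352640*sqrt(1193) ≈ 4.4790e+9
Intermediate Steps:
B = sqrt(1193) (B = sqrt(11 + 1182) = sqrt(1193) ≈ 34.540)
(-686 - 3754)*((-938 - 718)*(574 + B) + (((-4 - 19)*2)/1448 - 1037)) = (-686 - 3754)*((-938 - 718)*(574 + sqrt(1193)) + (((-4 - 19)*2)/1448 - 1037)) = -4440*(-1656*(574 + sqrt(1193)) + (-23*2*(1/1448) - 1037)) = -4440*((-950544 - 1656*sqrt(1193)) + (-46*1/1448 - 1037)) = -4440*((-950544 - 1656*sqrt(1193)) + (-23/724 - 1037)) = -4440*((-950544 - 1656*sqrt(1193)) - 750811/724) = -4440*(-688944667/724 - 1656*sqrt(1193)) = 764728580370/181 + 7352640*sqrt(1193)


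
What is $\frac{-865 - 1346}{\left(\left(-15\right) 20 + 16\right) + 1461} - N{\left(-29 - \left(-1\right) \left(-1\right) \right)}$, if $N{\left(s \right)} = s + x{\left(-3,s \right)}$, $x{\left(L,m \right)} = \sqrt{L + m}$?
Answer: $\frac{3009}{107} - i \sqrt{33} \approx 28.121 - 5.7446 i$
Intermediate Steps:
$N{\left(s \right)} = s + \sqrt{-3 + s}$
$\frac{-865 - 1346}{\left(\left(-15\right) 20 + 16\right) + 1461} - N{\left(-29 - \left(-1\right) \left(-1\right) \right)} = \frac{-865 - 1346}{\left(\left(-15\right) 20 + 16\right) + 1461} - \left(\left(-29 - \left(-1\right) \left(-1\right)\right) + \sqrt{-3 - \left(29 - -1\right)}\right) = - \frac{2211}{\left(-300 + 16\right) + 1461} - \left(\left(-29 - 1\right) + \sqrt{-3 - 30}\right) = - \frac{2211}{-284 + 1461} - \left(\left(-29 - 1\right) + \sqrt{-3 - 30}\right) = - \frac{2211}{1177} - \left(-30 + \sqrt{-3 - 30}\right) = \left(-2211\right) \frac{1}{1177} - \left(-30 + \sqrt{-33}\right) = - \frac{201}{107} - \left(-30 + i \sqrt{33}\right) = - \frac{201}{107} + \left(30 - i \sqrt{33}\right) = \frac{3009}{107} - i \sqrt{33}$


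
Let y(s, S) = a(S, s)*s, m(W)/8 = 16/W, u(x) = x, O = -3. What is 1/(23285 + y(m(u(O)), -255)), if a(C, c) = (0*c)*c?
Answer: 1/23285 ≈ 4.2946e-5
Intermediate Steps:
a(C, c) = 0 (a(C, c) = 0*c = 0)
m(W) = 128/W (m(W) = 8*(16/W) = 128/W)
y(s, S) = 0 (y(s, S) = 0*s = 0)
1/(23285 + y(m(u(O)), -255)) = 1/(23285 + 0) = 1/23285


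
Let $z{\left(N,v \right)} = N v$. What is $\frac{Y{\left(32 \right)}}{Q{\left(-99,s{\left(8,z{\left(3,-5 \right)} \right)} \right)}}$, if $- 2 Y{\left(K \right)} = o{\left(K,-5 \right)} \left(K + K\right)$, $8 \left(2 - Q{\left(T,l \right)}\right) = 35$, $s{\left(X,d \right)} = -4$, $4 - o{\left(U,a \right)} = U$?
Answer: $- \frac{7168}{19} \approx -377.26$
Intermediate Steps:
$o{\left(U,a \right)} = 4 - U$
$Q{\left(T,l \right)} = - \frac{19}{8}$ ($Q{\left(T,l \right)} = 2 - \frac{35}{8} = - \frac{19}{8}$)
$Y{\left(K \right)} = - K \left(4 - K\right)$ ($Y{\left(K \right)} = - \frac{\left(4 - K\right) \left(K + K\right)}{2} = - \frac{\left(4 - K\right) 2 K}{2} = - \frac{2 K \left(4 - K\right)}{2} = - K \left(4 - K\right)$)
$\frac{Y{\left(32 \right)}}{Q{\left(-99,s{\left(8,z{\left(3,-5 \right)} \right)} \right)}} = \frac{32 \left(-4 + 32\right)}{- \frac{19}{8}} = 32 \cdot 28 \left(- \frac{8}{19}\right) = 896 \left(- \frac{8}{19}\right) = - \frac{7168}{19}$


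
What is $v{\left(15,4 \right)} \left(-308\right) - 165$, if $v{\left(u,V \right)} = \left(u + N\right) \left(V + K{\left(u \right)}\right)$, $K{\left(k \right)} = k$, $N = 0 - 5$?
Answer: $-58685$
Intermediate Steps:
$N = -5$
$v{\left(u,V \right)} = \left(-5 + u\right) \left(V + u\right)$ ($v{\left(u,V \right)} = \left(u - 5\right) \left(V + u\right) = \left(-5 + u\right) \left(V + u\right)$)
$v{\left(15,4 \right)} \left(-308\right) - 165 = \left(15^{2} - 20 - 75 + 4 \cdot 15\right) \left(-308\right) - 165 = \left(225 - 20 - 75 + 60\right) \left(-308\right) - 165 = 190 \left(-308\right) - 165 = -58520 - 165 = -58685$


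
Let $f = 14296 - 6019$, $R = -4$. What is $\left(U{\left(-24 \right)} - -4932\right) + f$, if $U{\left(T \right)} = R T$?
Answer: $13305$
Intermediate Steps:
$U{\left(T \right)} = - 4 T$
$f = 8277$ ($f = 14296 - 6019 = 8277$)
$\left(U{\left(-24 \right)} - -4932\right) + f = \left(\left(-4\right) \left(-24\right) - -4932\right) + 8277 = \left(96 + 4932\right) + 8277 = 5028 + 8277 = 13305$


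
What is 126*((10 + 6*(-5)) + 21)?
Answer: 126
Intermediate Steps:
126*((10 + 6*(-5)) + 21) = 126*((10 - 30) + 21) = 126*(-20 + 21) = 126*1 = 126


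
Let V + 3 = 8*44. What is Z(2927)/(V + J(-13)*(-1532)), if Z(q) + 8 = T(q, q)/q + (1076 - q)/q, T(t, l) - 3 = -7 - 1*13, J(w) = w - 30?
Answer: -8428/64613525 ≈ -0.00013044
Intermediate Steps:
J(w) = -30 + w
T(t, l) = -17 (T(t, l) = 3 + (-7 - 1*13) = 3 + (-7 - 13) = 3 - 20 = -17)
V = 349 (V = -3 + 8*44 = -3 + 352 = 349)
Z(q) = -8 - 17/q + (1076 - q)/q (Z(q) = -8 + (-17/q + (1076 - q)/q) = -8 - 17/q + (1076 - q)/q)
Z(2927)/(V + J(-13)*(-1532)) = (-9 + 1059/2927)/(349 + (-30 - 13)*(-1532)) = (-9 + 1059*(1/2927))/(349 - 43*(-1532)) = (-9 + 1059/2927)/(349 + 65876) = -25284/2927/66225 = -25284/2927*1/66225 = -8428/64613525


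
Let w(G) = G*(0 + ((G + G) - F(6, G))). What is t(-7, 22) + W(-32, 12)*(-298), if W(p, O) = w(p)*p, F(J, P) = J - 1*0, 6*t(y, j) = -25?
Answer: 128163815/6 ≈ 2.1361e+7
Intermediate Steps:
t(y, j) = -25/6 (t(y, j) = (1/6)*(-25) = -25/6)
F(J, P) = J (F(J, P) = J + 0 = J)
w(G) = G*(-6 + 2*G) (w(G) = G*(0 + ((G + G) - 1*6)) = G*(0 + (2*G - 6)) = G*(0 + (-6 + 2*G)) = G*(-6 + 2*G))
W(p, O) = 2*p**2*(-3 + p) (W(p, O) = (2*p*(-3 + p))*p = 2*p**2*(-3 + p))
t(-7, 22) + W(-32, 12)*(-298) = -25/6 + (2*(-32)**2*(-3 - 32))*(-298) = -25/6 + (2*1024*(-35))*(-298) = -25/6 - 71680*(-298) = -25/6 + 21360640 = 128163815/6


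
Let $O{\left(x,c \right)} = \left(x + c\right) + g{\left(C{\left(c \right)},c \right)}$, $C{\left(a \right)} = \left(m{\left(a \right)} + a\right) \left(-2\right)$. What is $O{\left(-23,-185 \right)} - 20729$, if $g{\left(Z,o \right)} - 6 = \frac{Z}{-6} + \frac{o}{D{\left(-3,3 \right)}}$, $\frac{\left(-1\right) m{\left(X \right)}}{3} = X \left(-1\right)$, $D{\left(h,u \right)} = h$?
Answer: $-21116$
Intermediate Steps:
$m{\left(X \right)} = 3 X$ ($m{\left(X \right)} = - 3 X \left(-1\right) = - 3 \left(- X\right) = 3 X$)
$C{\left(a \right)} = - 8 a$ ($C{\left(a \right)} = \left(3 a + a\right) \left(-2\right) = 4 a \left(-2\right) = - 8 a$)
$g{\left(Z,o \right)} = 6 - \frac{o}{3} - \frac{Z}{6}$ ($g{\left(Z,o \right)} = 6 + \left(\frac{Z}{-6} + \frac{o}{-3}\right) = 6 + \left(Z \left(- \frac{1}{6}\right) + o \left(- \frac{1}{3}\right)\right) = 6 - \left(\frac{o}{3} + \frac{Z}{6}\right) = 6 - \frac{o}{3} - \frac{Z}{6}$)
$O{\left(x,c \right)} = 6 + x + 2 c$ ($O{\left(x,c \right)} = \left(x + c\right) - \left(-6 + \frac{c}{3} + \frac{1}{6} \left(-8\right) c\right) = \left(c + x\right) + \left(6 - \frac{c}{3} + \frac{4 c}{3}\right) = \left(c + x\right) + \left(6 + c\right) = 6 + x + 2 c$)
$O{\left(-23,-185 \right)} - 20729 = \left(6 - 23 + 2 \left(-185\right)\right) - 20729 = \left(6 - 23 - 370\right) - 20729 = -387 - 20729 = -21116$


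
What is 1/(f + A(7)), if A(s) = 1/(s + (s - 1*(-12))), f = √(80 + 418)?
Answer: -26/336647 + 676*√498/336647 ≈ 0.044734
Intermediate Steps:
f = √498 ≈ 22.316
A(s) = 1/(12 + 2*s) (A(s) = 1/(s + (s + 12)) = 1/(s + (12 + s)) = 1/(12 + 2*s))
1/(f + A(7)) = 1/(√498 + 1/(2*(6 + 7))) = 1/(√498 + (½)/13) = 1/(√498 + (½)*(1/13)) = 1/(√498 + 1/26) = 1/(1/26 + √498)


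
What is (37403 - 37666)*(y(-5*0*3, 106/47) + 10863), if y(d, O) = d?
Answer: -2856969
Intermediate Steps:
(37403 - 37666)*(y(-5*0*3, 106/47) + 10863) = (37403 - 37666)*(-5*0*3 + 10863) = -263*(0*3 + 10863) = -263*(0 + 10863) = -263*10863 = -2856969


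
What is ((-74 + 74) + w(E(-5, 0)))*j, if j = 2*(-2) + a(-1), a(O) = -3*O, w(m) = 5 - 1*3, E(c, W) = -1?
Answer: -2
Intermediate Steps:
w(m) = 2 (w(m) = 5 - 3 = 2)
j = -1 (j = 2*(-2) - 3*(-1) = -4 + 3 = -1)
((-74 + 74) + w(E(-5, 0)))*j = ((-74 + 74) + 2)*(-1) = (0 + 2)*(-1) = 2*(-1) = -2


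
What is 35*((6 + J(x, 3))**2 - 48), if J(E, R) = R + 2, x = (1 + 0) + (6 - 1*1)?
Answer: 2555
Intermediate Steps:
x = 6 (x = 1 + (6 - 1) = 1 + 5 = 6)
J(E, R) = 2 + R
35*((6 + J(x, 3))**2 - 48) = 35*((6 + (2 + 3))**2 - 48) = 35*((6 + 5)**2 - 48) = 35*(11**2 - 48) = 35*(121 - 48) = 35*73 = 2555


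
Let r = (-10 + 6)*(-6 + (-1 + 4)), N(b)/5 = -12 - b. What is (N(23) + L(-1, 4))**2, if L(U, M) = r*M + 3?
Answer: 15376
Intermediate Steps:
N(b) = -60 - 5*b (N(b) = 5*(-12 - b) = -60 - 5*b)
r = 12 (r = -4*(-6 + 3) = -4*(-3) = 12)
L(U, M) = 3 + 12*M (L(U, M) = 12*M + 3 = 3 + 12*M)
(N(23) + L(-1, 4))**2 = ((-60 - 5*23) + (3 + 12*4))**2 = ((-60 - 115) + (3 + 48))**2 = (-175 + 51)**2 = (-124)**2 = 15376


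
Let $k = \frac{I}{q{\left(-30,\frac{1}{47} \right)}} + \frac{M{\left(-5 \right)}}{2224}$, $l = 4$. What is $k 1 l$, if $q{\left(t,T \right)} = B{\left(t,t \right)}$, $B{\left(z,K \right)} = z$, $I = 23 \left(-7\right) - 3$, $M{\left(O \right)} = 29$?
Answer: $\frac{182803}{8340} \approx 21.919$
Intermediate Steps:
$I = -164$ ($I = -161 - 3 = -164$)
$q{\left(t,T \right)} = t$
$k = \frac{182803}{33360}$ ($k = - \frac{164}{-30} + \frac{29}{2224} = \left(-164\right) \left(- \frac{1}{30}\right) + 29 \cdot \frac{1}{2224} = \frac{82}{15} + \frac{29}{2224} = \frac{182803}{33360} \approx 5.4797$)
$k 1 l = \frac{182803 \cdot 1 \cdot 4}{33360} = \frac{182803}{33360} \cdot 4 = \frac{182803}{8340}$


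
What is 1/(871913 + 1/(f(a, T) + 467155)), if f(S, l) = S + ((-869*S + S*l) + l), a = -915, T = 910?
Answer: 429635/374604341756 ≈ 1.1469e-6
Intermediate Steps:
f(S, l) = l - 868*S + S*l (f(S, l) = S + (l - 869*S + S*l) = l - 868*S + S*l)
1/(871913 + 1/(f(a, T) + 467155)) = 1/(871913 + 1/((910 - 868*(-915) - 915*910) + 467155)) = 1/(871913 + 1/((910 + 794220 - 832650) + 467155)) = 1/(871913 + 1/(-37520 + 467155)) = 1/(871913 + 1/429635) = 1/(374604341756/429635) = 429635/374604341756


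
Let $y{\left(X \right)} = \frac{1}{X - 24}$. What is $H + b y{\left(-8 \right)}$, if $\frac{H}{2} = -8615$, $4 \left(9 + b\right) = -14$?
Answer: $- \frac{1102695}{64} \approx -17230.0$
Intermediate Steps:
$b = - \frac{25}{2}$ ($b = -9 + \frac{1}{4} \left(-14\right) = -9 - \frac{7}{2} = - \frac{25}{2} \approx -12.5$)
$y{\left(X \right)} = \frac{1}{-24 + X}$
$H = -17230$ ($H = 2 \left(-8615\right) = -17230$)
$H + b y{\left(-8 \right)} = -17230 - \frac{25}{2 \left(-24 - 8\right)} = -17230 - \frac{25}{2 \left(-32\right)} = -17230 - - \frac{25}{64} = -17230 + \frac{25}{64} = - \frac{1102695}{64}$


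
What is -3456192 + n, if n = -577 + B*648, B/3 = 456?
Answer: -2570305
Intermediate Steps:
B = 1368 (B = 3*456 = 1368)
n = 885887 (n = -577 + 1368*648 = -577 + 886464 = 885887)
-3456192 + n = -3456192 + 885887 = -2570305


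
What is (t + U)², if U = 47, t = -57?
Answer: 100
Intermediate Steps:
(t + U)² = (-57 + 47)² = (-10)² = 100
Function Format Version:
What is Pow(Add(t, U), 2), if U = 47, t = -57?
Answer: 100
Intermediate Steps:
Pow(Add(t, U), 2) = Pow(Add(-57, 47), 2) = Pow(-10, 2) = 100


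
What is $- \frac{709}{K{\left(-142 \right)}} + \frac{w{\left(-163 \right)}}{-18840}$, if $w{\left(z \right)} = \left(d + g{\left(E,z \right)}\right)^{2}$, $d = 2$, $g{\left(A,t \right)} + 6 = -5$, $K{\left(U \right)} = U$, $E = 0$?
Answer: $\frac{2224343}{445880} \approx 4.9887$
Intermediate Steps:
$g{\left(A,t \right)} = -11$ ($g{\left(A,t \right)} = -6 - 5 = -11$)
$w{\left(z \right)} = 81$ ($w{\left(z \right)} = \left(2 - 11\right)^{2} = \left(-9\right)^{2} = 81$)
$- \frac{709}{K{\left(-142 \right)}} + \frac{w{\left(-163 \right)}}{-18840} = - \frac{709}{-142} + \frac{81}{-18840} = \left(-709\right) \left(- \frac{1}{142}\right) + 81 \left(- \frac{1}{18840}\right) = \frac{709}{142} - \frac{27}{6280} = \frac{2224343}{445880}$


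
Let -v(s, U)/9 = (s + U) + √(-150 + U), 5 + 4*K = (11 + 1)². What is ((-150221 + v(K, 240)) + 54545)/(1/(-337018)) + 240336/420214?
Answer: 13899794749411821/420214 + 9099486*√10 ≈ 3.3107e+10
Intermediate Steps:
K = 139/4 (K = -5/4 + (11 + 1)²/4 = -5/4 + (¼)*12² = -5/4 + (¼)*144 = -5/4 + 36 = 139/4 ≈ 34.750)
v(s, U) = -9*U - 9*s - 9*√(-150 + U) (v(s, U) = -9*((s + U) + √(-150 + U)) = -9*((U + s) + √(-150 + U)) = -9*(U + s + √(-150 + U)) = -9*U - 9*s - 9*√(-150 + U))
((-150221 + v(K, 240)) + 54545)/(1/(-337018)) + 240336/420214 = ((-150221 + (-9*240 - 9*139/4 - 9*√(-150 + 240))) + 54545)/(1/(-337018)) + 240336/420214 = ((-150221 + (-2160 - 1251/4 - 27*√10)) + 54545)/(-1/337018) + 240336*(1/420214) = ((-150221 + (-2160 - 1251/4 - 27*√10)) + 54545)*(-337018) + 120168/210107 = ((-150221 + (-9891/4 - 27*√10)) + 54545)*(-337018) + 120168/210107 = ((-610775/4 - 27*√10) + 54545)*(-337018) + 120168/210107 = (-392595/4 - 27*√10)*(-337018) + 120168/210107 = (66155790855/2 + 9099486*√10) + 120168/210107 = 13899794749411821/420214 + 9099486*√10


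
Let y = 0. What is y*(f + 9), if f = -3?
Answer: 0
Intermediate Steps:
y*(f + 9) = 0*(-3 + 9) = 0*6 = 0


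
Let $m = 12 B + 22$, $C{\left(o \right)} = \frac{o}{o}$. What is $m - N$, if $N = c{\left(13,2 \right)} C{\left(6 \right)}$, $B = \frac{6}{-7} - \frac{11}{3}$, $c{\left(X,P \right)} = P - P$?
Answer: $- \frac{226}{7} \approx -32.286$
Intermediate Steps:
$c{\left(X,P \right)} = 0$
$B = - \frac{95}{21}$ ($B = 6 \left(- \frac{1}{7}\right) - \frac{11}{3} = - \frac{6}{7} - \frac{11}{3} = - \frac{95}{21} \approx -4.5238$)
$C{\left(o \right)} = 1$
$m = - \frac{226}{7}$ ($m = 12 \left(- \frac{95}{21}\right) + 22 = - \frac{380}{7} + 22 = - \frac{226}{7} \approx -32.286$)
$N = 0$ ($N = 0 \cdot 1 = 0$)
$m - N = - \frac{226}{7} - 0 = - \frac{226}{7} + 0 = - \frac{226}{7}$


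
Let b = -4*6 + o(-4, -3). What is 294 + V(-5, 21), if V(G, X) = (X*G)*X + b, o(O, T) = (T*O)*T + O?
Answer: -1975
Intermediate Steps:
o(O, T) = O + O*T² (o(O, T) = (O*T)*T + O = O*T² + O = O + O*T²)
b = -64 (b = -4*6 - 4*(1 + (-3)²) = -24 - 4*(1 + 9) = -24 - 4*10 = -24 - 40 = -64)
V(G, X) = -64 + G*X² (V(G, X) = (X*G)*X - 64 = (G*X)*X - 64 = G*X² - 64 = -64 + G*X²)
294 + V(-5, 21) = 294 + (-64 - 5*21²) = 294 + (-64 - 5*441) = 294 + (-64 - 2205) = 294 - 2269 = -1975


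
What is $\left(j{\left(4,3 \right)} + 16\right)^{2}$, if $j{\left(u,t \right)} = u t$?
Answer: $784$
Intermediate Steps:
$j{\left(u,t \right)} = t u$
$\left(j{\left(4,3 \right)} + 16\right)^{2} = \left(3 \cdot 4 + 16\right)^{2} = \left(12 + 16\right)^{2} = 28^{2} = 784$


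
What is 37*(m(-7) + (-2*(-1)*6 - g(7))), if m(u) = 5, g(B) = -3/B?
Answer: 4514/7 ≈ 644.86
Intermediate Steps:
37*(m(-7) + (-2*(-1)*6 - g(7))) = 37*(5 + (-2*(-1)*6 - (-3)/7)) = 37*(5 + (2*6 - (-3)/7)) = 37*(5 + (12 - 1*(-3/7))) = 37*(5 + (12 + 3/7)) = 37*(5 + 87/7) = 37*(122/7) = 4514/7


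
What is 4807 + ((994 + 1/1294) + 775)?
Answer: 8509345/1294 ≈ 6576.0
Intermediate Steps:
4807 + ((994 + 1/1294) + 775) = 4807 + (1286237/1294 + 775) = 4807 + 2289087/1294 = 8509345/1294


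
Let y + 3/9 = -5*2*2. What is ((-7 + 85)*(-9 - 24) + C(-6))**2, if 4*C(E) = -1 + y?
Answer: 59876644/9 ≈ 6.6530e+6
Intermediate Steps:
y = -61/3 (y = -1/3 - 5*2*2 = -1/3 - 10*2 = -1/3 - 20 = -61/3 ≈ -20.333)
C(E) = -16/3 (C(E) = (-1 - 61/3)/4 = (1/4)*(-64/3) = -16/3)
((-7 + 85)*(-9 - 24) + C(-6))**2 = ((-7 + 85)*(-9 - 24) - 16/3)**2 = (78*(-33) - 16/3)**2 = (-2574 - 16/3)**2 = (-7738/3)**2 = 59876644/9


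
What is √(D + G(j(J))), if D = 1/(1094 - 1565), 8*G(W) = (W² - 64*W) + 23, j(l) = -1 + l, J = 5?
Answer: I*√96286530/1884 ≈ 5.2084*I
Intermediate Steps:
G(W) = 23/8 - 8*W + W²/8 (G(W) = ((W² - 64*W) + 23)/8 = (23 + W² - 64*W)/8 = 23/8 - 8*W + W²/8)
D = -1/471 (D = 1/(-471) = -1/471 ≈ -0.0021231)
√(D + G(j(J))) = √(-1/471 + (23/8 - 8*(-1 + 5) + (-1 + 5)²/8)) = √(-1/471 + (23/8 - 8*4 + (⅛)*4²)) = √(-1/471 + (23/8 - 32 + (⅛)*16)) = √(-1/471 + (23/8 - 32 + 2)) = √(-1/471 - 217/8) = √(-102215/3768) = I*√96286530/1884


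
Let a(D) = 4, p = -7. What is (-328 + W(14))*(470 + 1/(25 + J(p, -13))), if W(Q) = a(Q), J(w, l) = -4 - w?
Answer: -1066041/7 ≈ -1.5229e+5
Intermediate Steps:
W(Q) = 4
(-328 + W(14))*(470 + 1/(25 + J(p, -13))) = (-328 + 4)*(470 + 1/(25 + (-4 - 1*(-7)))) = -324*(470 + 1/(25 + (-4 + 7))) = -324*(470 + 1/(25 + 3)) = -324*(470 + 1/28) = -324*13161/28 = -1066041/7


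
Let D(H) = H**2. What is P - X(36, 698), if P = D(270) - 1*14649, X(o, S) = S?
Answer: 57553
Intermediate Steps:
P = 58251 (P = 270**2 - 1*14649 = 72900 - 14649 = 58251)
P - X(36, 698) = 58251 - 1*698 = 58251 - 698 = 57553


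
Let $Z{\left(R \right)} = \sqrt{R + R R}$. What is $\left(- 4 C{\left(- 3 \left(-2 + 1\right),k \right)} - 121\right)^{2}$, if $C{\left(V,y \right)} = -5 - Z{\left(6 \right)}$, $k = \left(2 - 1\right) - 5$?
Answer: $10873 - 808 \sqrt{42} \approx 5636.6$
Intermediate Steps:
$k = -4$ ($k = 1 - 5 = -4$)
$Z{\left(R \right)} = \sqrt{R + R^{2}}$
$C{\left(V,y \right)} = -5 - \sqrt{42}$ ($C{\left(V,y \right)} = -5 - \sqrt{6 \left(1 + 6\right)} = -5 - \sqrt{6 \cdot 7} = -5 - \sqrt{42}$)
$\left(- 4 C{\left(- 3 \left(-2 + 1\right),k \right)} - 121\right)^{2} = \left(- 4 \left(-5 - \sqrt{42}\right) - 121\right)^{2} = \left(\left(20 + 4 \sqrt{42}\right) - 121\right)^{2} = \left(-101 + 4 \sqrt{42}\right)^{2}$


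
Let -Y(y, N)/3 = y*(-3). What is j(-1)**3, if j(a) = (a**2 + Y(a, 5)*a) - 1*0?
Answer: 1000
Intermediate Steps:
Y(y, N) = 9*y (Y(y, N) = -3*y*(-3) = -(-9)*y = 9*y)
j(a) = 10*a**2 (j(a) = (a**2 + (9*a)*a) - 1*0 = (a**2 + 9*a**2) + 0 = 10*a**2 + 0 = 10*a**2)
j(-1)**3 = (10*(-1)**2)**3 = (10*1)**3 = 10**3 = 1000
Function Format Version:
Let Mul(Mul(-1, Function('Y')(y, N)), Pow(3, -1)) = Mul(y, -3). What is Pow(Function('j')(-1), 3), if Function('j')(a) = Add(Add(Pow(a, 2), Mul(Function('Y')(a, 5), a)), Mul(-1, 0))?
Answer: 1000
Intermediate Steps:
Function('Y')(y, N) = Mul(9, y) (Function('Y')(y, N) = Mul(-3, Mul(y, -3)) = Mul(-3, Mul(-3, y)) = Mul(9, y))
Function('j')(a) = Mul(10, Pow(a, 2)) (Function('j')(a) = Add(Add(Pow(a, 2), Mul(Mul(9, a), a)), Mul(-1, 0)) = Add(Add(Pow(a, 2), Mul(9, Pow(a, 2))), 0) = Add(Mul(10, Pow(a, 2)), 0) = Mul(10, Pow(a, 2)))
Pow(Function('j')(-1), 3) = Pow(Mul(10, Pow(-1, 2)), 3) = Pow(Mul(10, 1), 3) = Pow(10, 3) = 1000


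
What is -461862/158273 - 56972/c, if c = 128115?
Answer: -68188579486/20277145395 ≈ -3.3628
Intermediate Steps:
-461862/158273 - 56972/c = -461862/158273 - 56972/128115 = -68188579486/20277145395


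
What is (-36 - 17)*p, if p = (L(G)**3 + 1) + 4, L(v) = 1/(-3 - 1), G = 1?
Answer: -16907/64 ≈ -264.17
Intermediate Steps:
L(v) = -1/4 (L(v) = 1/(-4) = -1/4)
p = 319/64 (p = ((-1/4)**3 + 1) + 4 = (-1/64 + 1) + 4 = 63/64 + 4 = 319/64 ≈ 4.9844)
(-36 - 17)*p = (-36 - 17)*(319/64) = -53*319/64 = -16907/64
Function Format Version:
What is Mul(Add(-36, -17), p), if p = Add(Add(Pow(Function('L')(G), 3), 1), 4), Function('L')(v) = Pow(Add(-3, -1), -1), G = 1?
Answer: Rational(-16907, 64) ≈ -264.17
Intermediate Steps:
Function('L')(v) = Rational(-1, 4) (Function('L')(v) = Pow(-4, -1) = Rational(-1, 4))
p = Rational(319, 64) (p = Add(Add(Pow(Rational(-1, 4), 3), 1), 4) = Add(Add(Rational(-1, 64), 1), 4) = Add(Rational(63, 64), 4) = Rational(319, 64) ≈ 4.9844)
Mul(Add(-36, -17), p) = Mul(Add(-36, -17), Rational(319, 64)) = Mul(-53, Rational(319, 64)) = Rational(-16907, 64)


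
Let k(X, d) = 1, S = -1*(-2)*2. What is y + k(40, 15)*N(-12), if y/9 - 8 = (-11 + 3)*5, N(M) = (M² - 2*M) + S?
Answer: -116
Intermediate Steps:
S = 4 (S = 2*2 = 4)
N(M) = 4 + M² - 2*M (N(M) = (M² - 2*M) + 4 = 4 + M² - 2*M)
y = -288 (y = 72 + 9*((-11 + 3)*5) = 72 + 9*(-8*5) = 72 + 9*(-40) = 72 - 360 = -288)
y + k(40, 15)*N(-12) = -288 + 1*(4 + (-12)² - 2*(-12)) = -288 + 1*(4 + 144 + 24) = -288 + 1*172 = -288 + 172 = -116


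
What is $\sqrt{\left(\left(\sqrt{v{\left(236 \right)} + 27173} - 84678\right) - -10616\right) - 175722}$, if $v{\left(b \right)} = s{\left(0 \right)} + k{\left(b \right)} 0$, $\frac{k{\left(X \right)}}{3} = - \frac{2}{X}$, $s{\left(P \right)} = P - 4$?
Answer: $\sqrt{-249784 + \sqrt{27169}} \approx 499.62 i$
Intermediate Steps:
$s{\left(P \right)} = -4 + P$
$k{\left(X \right)} = - \frac{6}{X}$ ($k{\left(X \right)} = 3 \left(- \frac{2}{X}\right) = - \frac{6}{X}$)
$v{\left(b \right)} = -4$ ($v{\left(b \right)} = \left(-4 + 0\right) + - \frac{6}{b} 0 = -4 + 0 = -4$)
$\sqrt{\left(\left(\sqrt{v{\left(236 \right)} + 27173} - 84678\right) - -10616\right) - 175722} = \sqrt{\left(\left(\sqrt{-4 + 27173} - 84678\right) - -10616\right) - 175722} = \sqrt{\left(\left(\sqrt{27169} - 84678\right) + 10616\right) - 175722} = \sqrt{\left(\left(-84678 + \sqrt{27169}\right) + 10616\right) - 175722} = \sqrt{\left(-74062 + \sqrt{27169}\right) - 175722} = \sqrt{-249784 + \sqrt{27169}}$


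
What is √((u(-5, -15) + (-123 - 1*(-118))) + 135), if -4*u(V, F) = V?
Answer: 5*√21/2 ≈ 11.456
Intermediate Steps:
u(V, F) = -V/4
√((u(-5, -15) + (-123 - 1*(-118))) + 135) = √((-¼*(-5) + (-123 - 1*(-118))) + 135) = √((5/4 + (-123 + 118)) + 135) = √((5/4 - 5) + 135) = √(-15/4 + 135) = √(525/4) = 5*√21/2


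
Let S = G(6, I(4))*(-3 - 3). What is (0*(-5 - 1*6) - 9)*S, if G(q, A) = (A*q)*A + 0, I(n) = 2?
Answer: 1296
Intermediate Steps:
G(q, A) = q*A² (G(q, A) = q*A² + 0 = q*A²)
S = -144 (S = (6*2²)*(-3 - 3) = (6*4)*(-6) = 24*(-6) = -144)
(0*(-5 - 1*6) - 9)*S = (0*(-5 - 1*6) - 9)*(-144) = (0*(-5 - 6) - 9)*(-144) = (0*(-11) - 9)*(-144) = (0 - 9)*(-144) = -9*(-144) = 1296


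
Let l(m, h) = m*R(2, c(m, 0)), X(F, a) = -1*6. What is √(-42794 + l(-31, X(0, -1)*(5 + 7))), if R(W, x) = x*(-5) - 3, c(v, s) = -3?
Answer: I*√43166 ≈ 207.76*I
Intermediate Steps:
X(F, a) = -6
R(W, x) = -3 - 5*x (R(W, x) = -5*x - 3 = -3 - 5*x)
l(m, h) = 12*m (l(m, h) = m*(-3 - 5*(-3)) = m*(-3 + 15) = m*12 = 12*m)
√(-42794 + l(-31, X(0, -1)*(5 + 7))) = √(-42794 + 12*(-31)) = √(-42794 - 372) = √(-43166) = I*√43166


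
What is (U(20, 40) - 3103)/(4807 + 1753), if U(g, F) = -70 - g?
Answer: -3193/6560 ≈ -0.48674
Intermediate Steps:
(U(20, 40) - 3103)/(4807 + 1753) = ((-70 - 1*20) - 3103)/(4807 + 1753) = ((-70 - 20) - 3103)/6560 = (-90 - 3103)*(1/6560) = -3193*1/6560 = -3193/6560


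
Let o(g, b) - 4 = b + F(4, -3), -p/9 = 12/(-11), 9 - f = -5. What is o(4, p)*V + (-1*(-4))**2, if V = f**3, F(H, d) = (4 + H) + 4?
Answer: 779472/11 ≈ 70861.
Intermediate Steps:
f = 14 (f = 9 - 1*(-5) = 9 + 5 = 14)
F(H, d) = 8 + H
V = 2744 (V = 14**3 = 2744)
p = 108/11 (p = -108/(-11) = -108*(-1)/11 = -9*(-12/11) = 108/11 ≈ 9.8182)
o(g, b) = 16 + b (o(g, b) = 4 + (b + (8 + 4)) = 4 + (b + 12) = 4 + (12 + b) = 16 + b)
o(4, p)*V + (-1*(-4))**2 = (16 + 108/11)*2744 + (-1*(-4))**2 = (284/11)*2744 + 4**2 = 779296/11 + 16 = 779472/11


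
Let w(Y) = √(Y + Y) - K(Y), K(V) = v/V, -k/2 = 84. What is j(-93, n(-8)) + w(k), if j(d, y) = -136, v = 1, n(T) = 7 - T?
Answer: -22847/168 + 4*I*√21 ≈ -135.99 + 18.33*I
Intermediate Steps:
k = -168 (k = -2*84 = -168)
K(V) = 1/V
w(Y) = -1/Y + √2*√Y (w(Y) = √(Y + Y) - 1/Y = √(2*Y) - 1/Y = √2*√Y - 1/Y = -1/Y + √2*√Y)
j(-93, n(-8)) + w(k) = -136 + (-1 + √2*(-168)^(3/2))/(-168) = -136 - (-1 + √2*(-336*I*√42))/168 = -136 - (-1 - 672*I*√21)/168 = -136 + (1/168 + 4*I*√21) = -22847/168 + 4*I*√21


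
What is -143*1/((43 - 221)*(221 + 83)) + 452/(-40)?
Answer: -3056613/270560 ≈ -11.297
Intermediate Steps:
-143*1/((43 - 221)*(221 + 83)) + 452/(-40) = -143/(304*(-178)) + 452*(-1/40) = -143/(-54112) - 113/10 = -143*(-1/54112) - 113/10 = 143/54112 - 113/10 = -3056613/270560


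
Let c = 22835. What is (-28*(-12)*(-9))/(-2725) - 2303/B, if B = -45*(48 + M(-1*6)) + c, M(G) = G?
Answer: 11412401/11415025 ≈ 0.99977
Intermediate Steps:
B = 20945 (B = -45*(48 - 1*6) + 22835 = -45*(48 - 6) + 22835 = -45*42 + 22835 = -1890 + 22835 = 20945)
(-28*(-12)*(-9))/(-2725) - 2303/B = (-28*(-12)*(-9))/(-2725) - 2303/20945 = (336*(-9))*(-1/2725) - 2303*1/20945 = -3024*(-1/2725) - 2303/20945 = 3024/2725 - 2303/20945 = 11412401/11415025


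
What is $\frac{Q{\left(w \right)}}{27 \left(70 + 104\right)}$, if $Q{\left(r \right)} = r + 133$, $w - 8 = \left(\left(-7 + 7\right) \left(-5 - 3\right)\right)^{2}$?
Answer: $\frac{47}{1566} \approx 0.030013$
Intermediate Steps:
$w = 8$ ($w = 8 + \left(\left(-7 + 7\right) \left(-5 - 3\right)\right)^{2} = 8 + \left(0 \left(-8\right)\right)^{2} = 8 + 0^{2} = 8 + 0 = 8$)
$Q{\left(r \right)} = 133 + r$
$\frac{Q{\left(w \right)}}{27 \left(70 + 104\right)} = \frac{133 + 8}{27 \left(70 + 104\right)} = \frac{141}{27 \cdot 174} = \frac{141}{4698} = 141 \cdot \frac{1}{4698} = \frac{47}{1566}$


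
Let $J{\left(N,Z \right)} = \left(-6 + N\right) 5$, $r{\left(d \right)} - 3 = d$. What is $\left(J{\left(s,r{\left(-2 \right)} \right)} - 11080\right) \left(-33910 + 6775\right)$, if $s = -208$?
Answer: $329690250$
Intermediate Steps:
$r{\left(d \right)} = 3 + d$
$J{\left(N,Z \right)} = -30 + 5 N$
$\left(J{\left(s,r{\left(-2 \right)} \right)} - 11080\right) \left(-33910 + 6775\right) = \left(\left(-30 + 5 \left(-208\right)\right) - 11080\right) \left(-33910 + 6775\right) = \left(\left(-30 - 1040\right) - 11080\right) \left(-27135\right) = \left(-1070 - 11080\right) \left(-27135\right) = \left(-12150\right) \left(-27135\right) = 329690250$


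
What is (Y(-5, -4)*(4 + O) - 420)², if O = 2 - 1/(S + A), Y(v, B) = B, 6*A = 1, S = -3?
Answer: 57335184/289 ≈ 1.9839e+5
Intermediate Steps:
A = ⅙ (A = (⅙)*1 = ⅙ ≈ 0.16667)
O = 40/17 (O = 2 - 1/(-3 + ⅙) = 2 - 1/(-17/6) = 2 - 1*(-6/17) = 2 + 6/17 = 40/17 ≈ 2.3529)
(Y(-5, -4)*(4 + O) - 420)² = (-4*(4 + 40/17) - 420)² = (-4*108/17 - 420)² = (-432/17 - 420)² = (-7572/17)² = 57335184/289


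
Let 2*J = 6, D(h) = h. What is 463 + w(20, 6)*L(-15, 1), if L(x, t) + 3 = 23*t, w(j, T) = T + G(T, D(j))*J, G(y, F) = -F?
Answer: -617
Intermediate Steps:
J = 3 (J = (1/2)*6 = 3)
w(j, T) = T - 3*j (w(j, T) = T - j*3 = T - 3*j)
L(x, t) = -3 + 23*t
463 + w(20, 6)*L(-15, 1) = 463 + (6 - 3*20)*(-3 + 23*1) = 463 + (6 - 60)*(-3 + 23) = 463 - 54*20 = 463 - 1080 = -617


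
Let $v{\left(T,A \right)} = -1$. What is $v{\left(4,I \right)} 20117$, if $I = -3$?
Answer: $-20117$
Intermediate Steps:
$v{\left(4,I \right)} 20117 = \left(-1\right) 20117 = -20117$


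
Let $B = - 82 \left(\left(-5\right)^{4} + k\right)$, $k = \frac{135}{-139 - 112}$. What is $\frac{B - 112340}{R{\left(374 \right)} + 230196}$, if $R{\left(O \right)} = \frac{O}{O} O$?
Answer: $- \frac{4105002}{5787307} \approx -0.70931$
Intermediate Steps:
$k = - \frac{135}{251}$ ($k = \frac{135}{-139 - 112} = \frac{135}{-251} = 135 \left(- \frac{1}{251}\right) = - \frac{135}{251} \approx -0.53785$)
$B = - \frac{12852680}{251}$ ($B = - 82 \left(\left(-5\right)^{4} - \frac{135}{251}\right) = - 82 \left(625 - \frac{135}{251}\right) = \left(-82\right) \frac{156740}{251} = - \frac{12852680}{251} \approx -51206.0$)
$R{\left(O \right)} = O$ ($R{\left(O \right)} = 1 O = O$)
$\frac{B - 112340}{R{\left(374 \right)} + 230196} = \frac{- \frac{12852680}{251} - 112340}{374 + 230196} = - \frac{41050020}{251 \cdot 230570} = \left(- \frac{41050020}{251}\right) \frac{1}{230570} = - \frac{4105002}{5787307}$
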